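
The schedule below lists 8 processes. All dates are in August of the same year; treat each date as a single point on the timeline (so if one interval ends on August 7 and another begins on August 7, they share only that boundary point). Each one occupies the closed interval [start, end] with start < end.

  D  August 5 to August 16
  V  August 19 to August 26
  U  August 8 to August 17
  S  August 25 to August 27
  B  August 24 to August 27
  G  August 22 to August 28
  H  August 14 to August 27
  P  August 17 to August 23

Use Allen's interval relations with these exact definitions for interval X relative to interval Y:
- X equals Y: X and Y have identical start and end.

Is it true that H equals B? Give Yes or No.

H = [August 14, August 27], B = [August 24, August 27].
Actual relation of H to B: finished-by.
Asked whether 'equals' holds → No.

No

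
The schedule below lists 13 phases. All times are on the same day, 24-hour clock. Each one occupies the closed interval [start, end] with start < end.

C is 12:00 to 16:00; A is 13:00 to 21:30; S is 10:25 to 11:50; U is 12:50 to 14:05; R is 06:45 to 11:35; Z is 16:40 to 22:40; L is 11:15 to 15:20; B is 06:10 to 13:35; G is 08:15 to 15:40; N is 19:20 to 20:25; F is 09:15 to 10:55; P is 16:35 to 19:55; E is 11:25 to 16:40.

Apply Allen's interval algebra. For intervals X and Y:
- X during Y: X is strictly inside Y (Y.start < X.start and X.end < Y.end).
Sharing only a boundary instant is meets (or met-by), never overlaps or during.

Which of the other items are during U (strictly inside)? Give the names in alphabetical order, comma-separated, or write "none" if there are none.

none

Target U = [12:50, 14:05].
A [13:00, 21:30] → overlapped-by → no.
B [06:10, 13:35] → overlaps → no.
C [12:00, 16:00] → contains → no.
E [11:25, 16:40] → contains → no.
F [09:15, 10:55] → before → no.
G [08:15, 15:40] → contains → no.
L [11:15, 15:20] → contains → no.
N [19:20, 20:25] → after → no.
P [16:35, 19:55] → after → no.
R [06:45, 11:35] → before → no.
S [10:25, 11:50] → before → no.
Z [16:40, 22:40] → after → no.
Result: none.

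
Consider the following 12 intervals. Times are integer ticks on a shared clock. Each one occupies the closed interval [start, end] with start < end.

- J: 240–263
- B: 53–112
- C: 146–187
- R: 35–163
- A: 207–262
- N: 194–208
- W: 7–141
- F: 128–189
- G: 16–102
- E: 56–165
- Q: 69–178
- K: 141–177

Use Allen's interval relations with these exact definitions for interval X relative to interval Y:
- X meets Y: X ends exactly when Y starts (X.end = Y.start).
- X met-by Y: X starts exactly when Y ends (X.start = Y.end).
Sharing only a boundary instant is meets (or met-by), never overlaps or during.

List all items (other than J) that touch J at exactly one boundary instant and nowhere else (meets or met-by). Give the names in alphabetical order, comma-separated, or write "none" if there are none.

none

Target J = [240, 263].
A [207, 262] → overlaps → no.
B [53, 112] → before → no.
C [146, 187] → before → no.
E [56, 165] → before → no.
F [128, 189] → before → no.
G [16, 102] → before → no.
K [141, 177] → before → no.
N [194, 208] → before → no.
Q [69, 178] → before → no.
R [35, 163] → before → no.
W [7, 141] → before → no.
Result: none.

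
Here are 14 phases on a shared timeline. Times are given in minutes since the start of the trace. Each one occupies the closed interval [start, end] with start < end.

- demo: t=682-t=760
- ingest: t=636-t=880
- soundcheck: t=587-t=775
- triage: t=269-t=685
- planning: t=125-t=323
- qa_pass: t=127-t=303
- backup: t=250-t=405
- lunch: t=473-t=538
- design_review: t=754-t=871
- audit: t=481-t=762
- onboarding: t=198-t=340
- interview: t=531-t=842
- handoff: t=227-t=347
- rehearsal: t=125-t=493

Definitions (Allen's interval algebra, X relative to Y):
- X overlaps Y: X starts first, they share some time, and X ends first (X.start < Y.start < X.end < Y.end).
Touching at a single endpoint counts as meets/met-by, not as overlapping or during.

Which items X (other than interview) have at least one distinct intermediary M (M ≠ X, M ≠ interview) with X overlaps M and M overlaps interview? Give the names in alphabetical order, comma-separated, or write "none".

Target interview = [t=531, t=842].
Intermediaries M with M overlaps interview: audit, lunch, triage.
Via audit — items with X overlaps audit: lunch, rehearsal, triage.
Via lunch — items with X overlaps lunch: rehearsal.
Via triage — items with X overlaps triage: backup, handoff, onboarding, planning, qa_pass, rehearsal.
Union: backup, handoff, lunch, onboarding, planning, qa_pass, rehearsal, triage.

backup, handoff, lunch, onboarding, planning, qa_pass, rehearsal, triage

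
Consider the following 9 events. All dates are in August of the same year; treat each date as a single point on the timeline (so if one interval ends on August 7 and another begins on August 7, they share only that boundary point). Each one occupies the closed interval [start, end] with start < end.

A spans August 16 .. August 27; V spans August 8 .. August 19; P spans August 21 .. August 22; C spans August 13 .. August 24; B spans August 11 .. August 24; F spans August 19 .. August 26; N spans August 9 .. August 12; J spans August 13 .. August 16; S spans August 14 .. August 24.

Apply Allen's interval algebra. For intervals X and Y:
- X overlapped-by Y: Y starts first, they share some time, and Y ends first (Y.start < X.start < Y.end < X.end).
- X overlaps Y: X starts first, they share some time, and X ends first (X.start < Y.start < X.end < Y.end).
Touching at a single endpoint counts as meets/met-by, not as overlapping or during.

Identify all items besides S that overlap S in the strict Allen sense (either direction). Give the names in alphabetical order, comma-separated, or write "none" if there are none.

Target S = [August 14, August 24].
A [August 16, August 27] → overlapped-by → yes.
B [August 11, August 24] → finished-by → no.
C [August 13, August 24] → finished-by → no.
F [August 19, August 26] → overlapped-by → yes.
J [August 13, August 16] → overlaps → yes.
N [August 9, August 12] → before → no.
P [August 21, August 22] → during → no.
V [August 8, August 19] → overlaps → yes.
Result: A, F, J, V.

A, F, J, V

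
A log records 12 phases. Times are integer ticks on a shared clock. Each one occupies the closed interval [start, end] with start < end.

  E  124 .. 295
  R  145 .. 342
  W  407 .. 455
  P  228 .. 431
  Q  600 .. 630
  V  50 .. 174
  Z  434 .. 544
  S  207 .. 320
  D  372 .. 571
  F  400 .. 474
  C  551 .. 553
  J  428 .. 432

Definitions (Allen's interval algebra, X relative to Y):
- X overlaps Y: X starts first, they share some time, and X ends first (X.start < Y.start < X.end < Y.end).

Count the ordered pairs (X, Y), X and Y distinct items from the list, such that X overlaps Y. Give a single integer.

Checking all 132 ordered pairs for relation 'overlaps'; matching pairs in alphabetical order:
(E, P): E overlaps P ✓
(E, R): E overlaps R ✓
(E, S): E overlaps S ✓
(F, Z): F overlaps Z ✓
(P, D): P overlaps D ✓
(P, F): P overlaps F ✓
(P, J): P overlaps J ✓
(P, W): P overlaps W ✓
(R, P): R overlaps P ✓
(S, P): S overlaps P ✓
(V, E): V overlaps E ✓
(V, R): V overlaps R ✓
(W, Z): W overlaps Z ✓
Count: 13.

13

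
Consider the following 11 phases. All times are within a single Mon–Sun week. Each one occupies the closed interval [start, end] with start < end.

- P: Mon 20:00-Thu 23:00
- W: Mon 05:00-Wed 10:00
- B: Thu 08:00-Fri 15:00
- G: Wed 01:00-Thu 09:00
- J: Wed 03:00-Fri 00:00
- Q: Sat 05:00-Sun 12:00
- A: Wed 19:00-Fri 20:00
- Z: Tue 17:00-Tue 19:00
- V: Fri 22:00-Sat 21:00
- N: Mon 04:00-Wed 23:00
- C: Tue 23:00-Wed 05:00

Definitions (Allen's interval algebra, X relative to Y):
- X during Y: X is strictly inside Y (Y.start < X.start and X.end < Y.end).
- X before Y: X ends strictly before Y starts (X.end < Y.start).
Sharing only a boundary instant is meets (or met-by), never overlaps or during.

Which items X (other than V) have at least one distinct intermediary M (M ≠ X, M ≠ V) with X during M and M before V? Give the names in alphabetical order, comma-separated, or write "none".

Target V = [Fri 22:00, Sat 21:00].
Intermediaries M with M before V: A, B, C, G, J, N, P, W, Z.
Via A — items with X during A: B.
Via B — items with X during B: none.
Via C — items with X during C: none.
Via G — items with X during G: none.
Via J — items with X during J: none.
Via N — items with X during N: C, W, Z.
Via P — items with X during P: C, G, Z.
Via W — items with X during W: C, Z.
Via Z — items with X during Z: none.
Union: B, C, G, W, Z.

B, C, G, W, Z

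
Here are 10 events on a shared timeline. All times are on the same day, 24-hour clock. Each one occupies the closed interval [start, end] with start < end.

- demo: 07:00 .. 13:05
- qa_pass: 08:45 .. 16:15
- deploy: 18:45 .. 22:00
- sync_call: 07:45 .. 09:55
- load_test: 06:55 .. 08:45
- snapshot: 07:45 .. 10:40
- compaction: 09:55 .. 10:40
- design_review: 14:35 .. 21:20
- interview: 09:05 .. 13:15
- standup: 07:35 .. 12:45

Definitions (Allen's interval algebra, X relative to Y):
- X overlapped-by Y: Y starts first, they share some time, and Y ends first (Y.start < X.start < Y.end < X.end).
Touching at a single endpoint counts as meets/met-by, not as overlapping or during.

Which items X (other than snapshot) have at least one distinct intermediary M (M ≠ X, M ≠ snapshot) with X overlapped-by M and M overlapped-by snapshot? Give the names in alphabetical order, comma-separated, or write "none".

Target snapshot = [07:45, 10:40].
Intermediaries M with M overlapped-by snapshot: interview, qa_pass.
Via interview — items with X overlapped-by interview: none.
Via qa_pass — items with X overlapped-by qa_pass: design_review.
Union: design_review.

design_review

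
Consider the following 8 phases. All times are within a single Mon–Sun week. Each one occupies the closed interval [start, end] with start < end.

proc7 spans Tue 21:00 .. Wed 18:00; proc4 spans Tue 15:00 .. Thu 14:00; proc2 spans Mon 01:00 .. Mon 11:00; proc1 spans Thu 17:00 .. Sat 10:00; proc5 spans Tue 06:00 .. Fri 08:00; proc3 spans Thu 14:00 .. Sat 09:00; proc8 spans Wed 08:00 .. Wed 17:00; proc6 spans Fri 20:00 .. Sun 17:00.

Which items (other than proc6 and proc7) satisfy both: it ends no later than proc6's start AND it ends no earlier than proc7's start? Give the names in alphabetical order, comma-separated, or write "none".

Conditions: its end is no later than proc6's start (X.end <= Fri 20:00) AND its end is no earlier than proc7's start (X.end >= Tue 21:00).
proc1: end Sat 10:00 <= Fri 20:00? ✗; end Sat 10:00 >= Tue 21:00? ✓ → no.
proc2: end Mon 11:00 <= Fri 20:00? ✓; end Mon 11:00 >= Tue 21:00? ✗ → no.
proc3: end Sat 09:00 <= Fri 20:00? ✗; end Sat 09:00 >= Tue 21:00? ✓ → no.
proc4: end Thu 14:00 <= Fri 20:00? ✓; end Thu 14:00 >= Tue 21:00? ✓ → yes.
proc5: end Fri 08:00 <= Fri 20:00? ✓; end Fri 08:00 >= Tue 21:00? ✓ → yes.
proc8: end Wed 17:00 <= Fri 20:00? ✓; end Wed 17:00 >= Tue 21:00? ✓ → yes.
Result: proc4, proc5, proc8.

proc4, proc5, proc8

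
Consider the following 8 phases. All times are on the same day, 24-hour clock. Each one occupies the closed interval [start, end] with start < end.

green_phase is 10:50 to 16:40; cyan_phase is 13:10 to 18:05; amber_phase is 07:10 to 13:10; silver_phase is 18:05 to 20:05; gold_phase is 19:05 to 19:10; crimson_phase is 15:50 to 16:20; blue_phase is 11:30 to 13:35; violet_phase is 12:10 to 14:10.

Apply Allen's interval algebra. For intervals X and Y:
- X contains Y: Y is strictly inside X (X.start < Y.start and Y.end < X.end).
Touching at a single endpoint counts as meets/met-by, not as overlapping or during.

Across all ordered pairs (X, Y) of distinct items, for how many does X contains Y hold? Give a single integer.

Checking all 56 ordered pairs for relation 'contains'; matching pairs in alphabetical order:
(cyan_phase, crimson_phase): cyan_phase contains crimson_phase ✓
(green_phase, blue_phase): green_phase contains blue_phase ✓
(green_phase, crimson_phase): green_phase contains crimson_phase ✓
(green_phase, violet_phase): green_phase contains violet_phase ✓
(silver_phase, gold_phase): silver_phase contains gold_phase ✓
Count: 5.

5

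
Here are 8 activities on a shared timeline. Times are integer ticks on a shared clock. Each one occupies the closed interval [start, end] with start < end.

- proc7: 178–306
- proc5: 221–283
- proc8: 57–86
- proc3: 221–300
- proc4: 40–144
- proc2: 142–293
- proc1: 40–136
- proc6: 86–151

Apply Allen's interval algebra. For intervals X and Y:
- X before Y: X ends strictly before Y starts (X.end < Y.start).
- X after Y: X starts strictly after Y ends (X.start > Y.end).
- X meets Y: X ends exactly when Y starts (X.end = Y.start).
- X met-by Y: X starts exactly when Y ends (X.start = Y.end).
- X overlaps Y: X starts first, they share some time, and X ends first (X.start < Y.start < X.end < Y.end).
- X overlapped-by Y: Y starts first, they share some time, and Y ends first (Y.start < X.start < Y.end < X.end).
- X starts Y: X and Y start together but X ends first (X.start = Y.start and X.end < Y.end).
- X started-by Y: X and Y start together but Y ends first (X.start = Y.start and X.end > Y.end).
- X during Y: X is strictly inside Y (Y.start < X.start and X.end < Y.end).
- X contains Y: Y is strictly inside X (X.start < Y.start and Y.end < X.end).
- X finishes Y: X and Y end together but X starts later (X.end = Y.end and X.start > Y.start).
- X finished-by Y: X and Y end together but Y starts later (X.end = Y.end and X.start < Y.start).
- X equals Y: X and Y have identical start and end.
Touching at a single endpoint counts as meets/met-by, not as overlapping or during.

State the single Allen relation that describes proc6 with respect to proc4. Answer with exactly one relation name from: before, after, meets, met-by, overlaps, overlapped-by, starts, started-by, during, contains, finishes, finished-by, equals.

overlapped-by

proc6 = [86, 151]; proc4 = [40, 144].
Compare endpoints: proc6.start > proc4.start, proc6.start < proc4.end, proc6.end > proc4.start, proc6.end > proc4.end.
That pattern is 'overlapped-by'.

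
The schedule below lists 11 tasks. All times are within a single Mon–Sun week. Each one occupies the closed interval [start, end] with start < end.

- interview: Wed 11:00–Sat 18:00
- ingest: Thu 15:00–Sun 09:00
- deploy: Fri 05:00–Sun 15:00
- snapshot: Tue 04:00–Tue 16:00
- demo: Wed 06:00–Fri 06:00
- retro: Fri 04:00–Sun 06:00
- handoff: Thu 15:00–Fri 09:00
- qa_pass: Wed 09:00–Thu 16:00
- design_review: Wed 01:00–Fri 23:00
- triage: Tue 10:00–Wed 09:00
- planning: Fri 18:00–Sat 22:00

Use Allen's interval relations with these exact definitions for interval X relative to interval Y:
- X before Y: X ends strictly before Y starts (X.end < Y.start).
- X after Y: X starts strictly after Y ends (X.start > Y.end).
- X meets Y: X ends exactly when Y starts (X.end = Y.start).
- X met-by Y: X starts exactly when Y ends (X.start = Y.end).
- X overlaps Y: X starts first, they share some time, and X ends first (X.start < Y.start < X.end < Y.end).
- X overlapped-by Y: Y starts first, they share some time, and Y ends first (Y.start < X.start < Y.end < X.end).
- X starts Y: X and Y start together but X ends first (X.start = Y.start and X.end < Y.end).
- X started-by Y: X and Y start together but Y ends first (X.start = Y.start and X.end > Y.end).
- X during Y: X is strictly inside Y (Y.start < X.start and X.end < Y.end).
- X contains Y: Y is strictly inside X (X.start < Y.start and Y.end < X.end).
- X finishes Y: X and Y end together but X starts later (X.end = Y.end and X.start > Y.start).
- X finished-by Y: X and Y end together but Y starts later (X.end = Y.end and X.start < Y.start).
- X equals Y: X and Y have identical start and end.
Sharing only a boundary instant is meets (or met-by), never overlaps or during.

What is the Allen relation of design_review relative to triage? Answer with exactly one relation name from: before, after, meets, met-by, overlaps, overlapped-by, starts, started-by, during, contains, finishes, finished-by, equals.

design_review = [Wed 01:00, Fri 23:00]; triage = [Tue 10:00, Wed 09:00].
Compare endpoints: design_review.start > triage.start, design_review.start < triage.end, design_review.end > triage.start, design_review.end > triage.end.
That pattern is 'overlapped-by'.

overlapped-by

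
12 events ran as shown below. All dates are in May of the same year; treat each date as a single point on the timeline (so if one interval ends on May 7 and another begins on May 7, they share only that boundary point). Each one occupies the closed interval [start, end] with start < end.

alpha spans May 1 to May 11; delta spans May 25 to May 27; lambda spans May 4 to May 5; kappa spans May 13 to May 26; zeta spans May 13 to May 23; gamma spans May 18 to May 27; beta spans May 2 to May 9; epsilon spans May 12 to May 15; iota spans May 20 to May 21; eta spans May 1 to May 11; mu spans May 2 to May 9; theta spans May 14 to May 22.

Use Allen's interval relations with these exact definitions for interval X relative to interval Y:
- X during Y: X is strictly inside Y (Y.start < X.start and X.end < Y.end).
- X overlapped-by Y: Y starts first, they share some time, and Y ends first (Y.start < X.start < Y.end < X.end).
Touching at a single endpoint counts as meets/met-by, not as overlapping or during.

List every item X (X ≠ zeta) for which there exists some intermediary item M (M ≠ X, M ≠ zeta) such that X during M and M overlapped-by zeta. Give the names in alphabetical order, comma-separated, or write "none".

Target zeta = [May 13, May 23].
Intermediaries M with M overlapped-by zeta: gamma.
Via gamma — items with X during gamma: iota.
Union: iota.

iota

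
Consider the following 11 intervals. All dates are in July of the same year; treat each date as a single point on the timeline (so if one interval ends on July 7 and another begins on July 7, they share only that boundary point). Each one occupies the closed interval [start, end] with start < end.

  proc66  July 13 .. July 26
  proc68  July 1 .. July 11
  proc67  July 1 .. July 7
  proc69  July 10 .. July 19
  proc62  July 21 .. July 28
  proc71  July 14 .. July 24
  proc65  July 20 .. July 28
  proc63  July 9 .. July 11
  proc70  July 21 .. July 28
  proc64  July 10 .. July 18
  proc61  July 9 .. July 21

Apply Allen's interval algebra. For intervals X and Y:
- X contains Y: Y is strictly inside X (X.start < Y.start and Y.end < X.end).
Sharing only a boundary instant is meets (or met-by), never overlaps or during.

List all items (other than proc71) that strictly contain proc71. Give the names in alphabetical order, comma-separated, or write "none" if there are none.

Target proc71 = [July 14, July 24].
proc61 [July 9, July 21] → overlaps → no.
proc62 [July 21, July 28] → overlapped-by → no.
proc63 [July 9, July 11] → before → no.
proc64 [July 10, July 18] → overlaps → no.
proc65 [July 20, July 28] → overlapped-by → no.
proc66 [July 13, July 26] → contains → yes.
proc67 [July 1, July 7] → before → no.
proc68 [July 1, July 11] → before → no.
proc69 [July 10, July 19] → overlaps → no.
proc70 [July 21, July 28] → overlapped-by → no.
Result: proc66.

proc66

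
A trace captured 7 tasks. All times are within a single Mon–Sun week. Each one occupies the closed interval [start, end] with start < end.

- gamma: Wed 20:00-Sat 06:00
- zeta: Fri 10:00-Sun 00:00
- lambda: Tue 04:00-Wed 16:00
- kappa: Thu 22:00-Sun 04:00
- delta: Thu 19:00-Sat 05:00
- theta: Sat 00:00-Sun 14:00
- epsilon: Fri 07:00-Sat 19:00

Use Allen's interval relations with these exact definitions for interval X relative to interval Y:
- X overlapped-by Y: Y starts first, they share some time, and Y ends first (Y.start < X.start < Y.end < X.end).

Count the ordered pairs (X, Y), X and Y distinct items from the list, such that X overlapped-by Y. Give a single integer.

Checking all 42 ordered pairs for relation 'overlapped-by'; matching pairs in alphabetical order:
(epsilon, delta): epsilon overlapped-by delta ✓
(epsilon, gamma): epsilon overlapped-by gamma ✓
(kappa, delta): kappa overlapped-by delta ✓
(kappa, gamma): kappa overlapped-by gamma ✓
(theta, delta): theta overlapped-by delta ✓
(theta, epsilon): theta overlapped-by epsilon ✓
(theta, gamma): theta overlapped-by gamma ✓
(theta, kappa): theta overlapped-by kappa ✓
(theta, zeta): theta overlapped-by zeta ✓
(zeta, delta): zeta overlapped-by delta ✓
(zeta, epsilon): zeta overlapped-by epsilon ✓
(zeta, gamma): zeta overlapped-by gamma ✓
Count: 12.

12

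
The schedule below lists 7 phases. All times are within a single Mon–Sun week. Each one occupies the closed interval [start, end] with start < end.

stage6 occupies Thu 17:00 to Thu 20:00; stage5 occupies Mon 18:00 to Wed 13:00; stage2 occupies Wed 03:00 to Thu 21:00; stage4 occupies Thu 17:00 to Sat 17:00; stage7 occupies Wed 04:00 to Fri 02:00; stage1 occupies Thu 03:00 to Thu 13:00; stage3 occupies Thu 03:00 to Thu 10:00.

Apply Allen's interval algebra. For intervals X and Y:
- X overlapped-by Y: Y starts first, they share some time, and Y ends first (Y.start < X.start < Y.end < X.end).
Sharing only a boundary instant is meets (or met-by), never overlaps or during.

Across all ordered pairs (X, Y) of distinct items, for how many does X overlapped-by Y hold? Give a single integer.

5

Checking all 42 ordered pairs for relation 'overlapped-by'; matching pairs in alphabetical order:
(stage2, stage5): stage2 overlapped-by stage5 ✓
(stage4, stage2): stage4 overlapped-by stage2 ✓
(stage4, stage7): stage4 overlapped-by stage7 ✓
(stage7, stage2): stage7 overlapped-by stage2 ✓
(stage7, stage5): stage7 overlapped-by stage5 ✓
Count: 5.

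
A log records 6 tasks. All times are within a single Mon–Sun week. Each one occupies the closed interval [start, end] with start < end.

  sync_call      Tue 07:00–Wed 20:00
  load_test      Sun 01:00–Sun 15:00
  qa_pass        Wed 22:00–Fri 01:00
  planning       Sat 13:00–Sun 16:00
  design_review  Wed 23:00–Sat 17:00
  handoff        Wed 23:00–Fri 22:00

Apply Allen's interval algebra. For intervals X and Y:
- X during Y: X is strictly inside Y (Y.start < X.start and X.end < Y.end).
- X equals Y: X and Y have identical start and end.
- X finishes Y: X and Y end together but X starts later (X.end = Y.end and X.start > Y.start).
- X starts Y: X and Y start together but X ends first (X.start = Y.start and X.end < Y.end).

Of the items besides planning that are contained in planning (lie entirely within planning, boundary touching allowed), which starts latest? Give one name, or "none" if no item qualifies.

load_test

Target planning = [Sat 13:00, Sun 16:00].
design_review [Wed 23:00, Sat 17:00] → overlaps → excluded.
handoff [Wed 23:00, Fri 22:00] → before → excluded.
load_test [Sun 01:00, Sun 15:00] → during → candidate.
qa_pass [Wed 22:00, Fri 01:00] → before → excluded.
sync_call [Tue 07:00, Wed 20:00] → before → excluded.
Among candidates, latest start is Sun 01:00 → load_test.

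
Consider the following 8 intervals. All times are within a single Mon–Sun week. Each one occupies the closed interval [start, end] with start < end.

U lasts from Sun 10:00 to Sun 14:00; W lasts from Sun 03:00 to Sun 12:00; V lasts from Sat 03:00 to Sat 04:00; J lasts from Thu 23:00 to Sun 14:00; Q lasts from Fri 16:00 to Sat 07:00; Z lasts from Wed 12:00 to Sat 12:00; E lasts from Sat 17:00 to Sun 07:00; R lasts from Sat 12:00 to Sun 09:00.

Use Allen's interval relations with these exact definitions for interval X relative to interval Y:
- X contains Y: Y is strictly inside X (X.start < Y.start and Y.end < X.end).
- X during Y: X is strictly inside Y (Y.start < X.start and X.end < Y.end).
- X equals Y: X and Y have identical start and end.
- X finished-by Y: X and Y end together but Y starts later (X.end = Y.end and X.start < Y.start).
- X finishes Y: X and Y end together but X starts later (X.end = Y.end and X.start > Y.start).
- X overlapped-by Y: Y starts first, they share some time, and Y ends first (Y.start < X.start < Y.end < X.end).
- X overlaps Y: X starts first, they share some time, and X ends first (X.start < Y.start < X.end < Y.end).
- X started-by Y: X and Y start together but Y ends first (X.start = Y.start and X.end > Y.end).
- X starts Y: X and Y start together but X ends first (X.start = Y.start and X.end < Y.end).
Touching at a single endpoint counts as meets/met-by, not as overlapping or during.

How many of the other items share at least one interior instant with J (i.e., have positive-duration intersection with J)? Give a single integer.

7

Target J = [Thu 23:00, Sun 14:00].
E [Sat 17:00, Sun 07:00] → during → counts.
Q [Fri 16:00, Sat 07:00] → during → counts.
R [Sat 12:00, Sun 09:00] → during → counts.
U [Sun 10:00, Sun 14:00] → finishes → counts.
V [Sat 03:00, Sat 04:00] → during → counts.
W [Sun 03:00, Sun 12:00] → during → counts.
Z [Wed 12:00, Sat 12:00] → overlaps → counts.
Total: 7.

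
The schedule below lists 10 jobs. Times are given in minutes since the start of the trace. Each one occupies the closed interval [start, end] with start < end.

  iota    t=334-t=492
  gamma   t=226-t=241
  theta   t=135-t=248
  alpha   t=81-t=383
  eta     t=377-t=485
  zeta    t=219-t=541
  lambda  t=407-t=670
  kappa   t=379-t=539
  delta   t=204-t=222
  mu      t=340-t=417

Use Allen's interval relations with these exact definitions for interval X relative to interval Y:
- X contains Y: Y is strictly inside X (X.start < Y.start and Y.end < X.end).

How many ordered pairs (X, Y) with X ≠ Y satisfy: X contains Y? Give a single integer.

Checking all 90 ordered pairs for relation 'contains'; matching pairs in alphabetical order:
(alpha, delta): alpha contains delta ✓
(alpha, gamma): alpha contains gamma ✓
(alpha, theta): alpha contains theta ✓
(iota, eta): iota contains eta ✓
(iota, mu): iota contains mu ✓
(theta, delta): theta contains delta ✓
(theta, gamma): theta contains gamma ✓
(zeta, eta): zeta contains eta ✓
(zeta, gamma): zeta contains gamma ✓
(zeta, iota): zeta contains iota ✓
(zeta, kappa): zeta contains kappa ✓
(zeta, mu): zeta contains mu ✓
Count: 12.

12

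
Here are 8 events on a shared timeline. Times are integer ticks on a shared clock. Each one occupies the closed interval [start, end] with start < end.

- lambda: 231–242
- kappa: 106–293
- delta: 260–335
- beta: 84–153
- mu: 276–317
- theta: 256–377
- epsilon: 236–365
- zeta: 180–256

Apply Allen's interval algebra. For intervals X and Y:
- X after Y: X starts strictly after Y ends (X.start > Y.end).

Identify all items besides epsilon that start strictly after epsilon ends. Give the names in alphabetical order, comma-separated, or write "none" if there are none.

Target epsilon = [236, 365].
beta [84, 153] → before → no.
delta [260, 335] → during → no.
kappa [106, 293] → overlaps → no.
lambda [231, 242] → overlaps → no.
mu [276, 317] → during → no.
theta [256, 377] → overlapped-by → no.
zeta [180, 256] → overlaps → no.
Result: none.

none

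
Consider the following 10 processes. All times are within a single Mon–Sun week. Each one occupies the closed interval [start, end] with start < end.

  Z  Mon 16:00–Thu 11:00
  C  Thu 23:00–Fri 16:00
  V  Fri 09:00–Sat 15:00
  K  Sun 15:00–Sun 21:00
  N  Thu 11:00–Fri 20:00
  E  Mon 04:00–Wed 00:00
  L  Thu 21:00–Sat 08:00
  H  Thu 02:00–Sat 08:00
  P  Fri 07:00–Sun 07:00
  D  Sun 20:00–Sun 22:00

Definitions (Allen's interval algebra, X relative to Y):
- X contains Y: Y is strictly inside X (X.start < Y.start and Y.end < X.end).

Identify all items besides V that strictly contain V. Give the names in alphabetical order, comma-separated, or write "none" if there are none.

P

Target V = [Fri 09:00, Sat 15:00].
C [Thu 23:00, Fri 16:00] → overlaps → no.
D [Sun 20:00, Sun 22:00] → after → no.
E [Mon 04:00, Wed 00:00] → before → no.
H [Thu 02:00, Sat 08:00] → overlaps → no.
K [Sun 15:00, Sun 21:00] → after → no.
L [Thu 21:00, Sat 08:00] → overlaps → no.
N [Thu 11:00, Fri 20:00] → overlaps → no.
P [Fri 07:00, Sun 07:00] → contains → yes.
Z [Mon 16:00, Thu 11:00] → before → no.
Result: P.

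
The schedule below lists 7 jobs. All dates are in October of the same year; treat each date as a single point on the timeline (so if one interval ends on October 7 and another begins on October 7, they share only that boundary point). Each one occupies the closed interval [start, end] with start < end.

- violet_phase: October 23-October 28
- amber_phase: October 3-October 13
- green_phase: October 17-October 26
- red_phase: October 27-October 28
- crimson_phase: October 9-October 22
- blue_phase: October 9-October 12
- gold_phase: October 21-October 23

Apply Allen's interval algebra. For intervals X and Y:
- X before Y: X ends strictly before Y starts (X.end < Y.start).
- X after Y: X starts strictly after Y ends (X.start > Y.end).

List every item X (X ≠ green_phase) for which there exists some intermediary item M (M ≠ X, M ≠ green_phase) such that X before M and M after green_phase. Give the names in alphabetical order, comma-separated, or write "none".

Target green_phase = [October 17, October 26].
Intermediaries M with M after green_phase: red_phase.
Via red_phase — items with X before red_phase: amber_phase, blue_phase, crimson_phase, gold_phase.
Union: amber_phase, blue_phase, crimson_phase, gold_phase.

amber_phase, blue_phase, crimson_phase, gold_phase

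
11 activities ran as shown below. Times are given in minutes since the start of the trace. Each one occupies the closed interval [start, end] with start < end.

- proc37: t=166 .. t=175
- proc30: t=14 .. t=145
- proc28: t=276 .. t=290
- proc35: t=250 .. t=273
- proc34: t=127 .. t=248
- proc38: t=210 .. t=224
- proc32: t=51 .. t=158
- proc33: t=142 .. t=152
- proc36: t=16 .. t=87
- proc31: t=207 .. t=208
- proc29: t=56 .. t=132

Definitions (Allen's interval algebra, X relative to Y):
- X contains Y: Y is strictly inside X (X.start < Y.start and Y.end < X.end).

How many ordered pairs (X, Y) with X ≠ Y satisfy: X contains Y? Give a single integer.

8

Checking all 110 ordered pairs for relation 'contains'; matching pairs in alphabetical order:
(proc30, proc29): proc30 contains proc29 ✓
(proc30, proc36): proc30 contains proc36 ✓
(proc32, proc29): proc32 contains proc29 ✓
(proc32, proc33): proc32 contains proc33 ✓
(proc34, proc31): proc34 contains proc31 ✓
(proc34, proc33): proc34 contains proc33 ✓
(proc34, proc37): proc34 contains proc37 ✓
(proc34, proc38): proc34 contains proc38 ✓
Count: 8.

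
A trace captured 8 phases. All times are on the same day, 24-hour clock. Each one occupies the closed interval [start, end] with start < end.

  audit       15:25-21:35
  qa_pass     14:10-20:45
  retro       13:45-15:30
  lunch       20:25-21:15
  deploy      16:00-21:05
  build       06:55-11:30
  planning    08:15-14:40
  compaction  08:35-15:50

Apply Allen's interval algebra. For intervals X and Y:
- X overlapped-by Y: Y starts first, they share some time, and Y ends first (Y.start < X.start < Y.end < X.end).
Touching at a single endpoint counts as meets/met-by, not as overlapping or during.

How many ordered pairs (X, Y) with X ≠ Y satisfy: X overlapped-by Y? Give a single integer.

13

Checking all 56 ordered pairs for relation 'overlapped-by'; matching pairs in alphabetical order:
(audit, compaction): audit overlapped-by compaction ✓
(audit, qa_pass): audit overlapped-by qa_pass ✓
(audit, retro): audit overlapped-by retro ✓
(compaction, build): compaction overlapped-by build ✓
(compaction, planning): compaction overlapped-by planning ✓
(deploy, qa_pass): deploy overlapped-by qa_pass ✓
(lunch, deploy): lunch overlapped-by deploy ✓
(lunch, qa_pass): lunch overlapped-by qa_pass ✓
(planning, build): planning overlapped-by build ✓
(qa_pass, compaction): qa_pass overlapped-by compaction ✓
(qa_pass, planning): qa_pass overlapped-by planning ✓
(qa_pass, retro): qa_pass overlapped-by retro ✓
(retro, planning): retro overlapped-by planning ✓
Count: 13.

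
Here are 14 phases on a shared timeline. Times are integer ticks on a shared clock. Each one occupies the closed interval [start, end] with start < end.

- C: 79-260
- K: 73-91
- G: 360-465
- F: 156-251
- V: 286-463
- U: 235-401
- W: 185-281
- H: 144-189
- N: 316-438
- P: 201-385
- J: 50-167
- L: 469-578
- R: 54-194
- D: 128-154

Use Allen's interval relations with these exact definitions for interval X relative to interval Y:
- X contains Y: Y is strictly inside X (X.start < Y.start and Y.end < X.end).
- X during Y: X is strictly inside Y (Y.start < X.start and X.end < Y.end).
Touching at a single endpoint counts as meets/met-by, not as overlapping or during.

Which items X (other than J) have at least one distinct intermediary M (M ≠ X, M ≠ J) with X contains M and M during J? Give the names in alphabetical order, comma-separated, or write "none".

C, R

Target J = [50, 167].
Intermediaries M with M during J: D, K.
Via D — items with X contains D: C, R.
Via K — items with X contains K: R.
Union: C, R.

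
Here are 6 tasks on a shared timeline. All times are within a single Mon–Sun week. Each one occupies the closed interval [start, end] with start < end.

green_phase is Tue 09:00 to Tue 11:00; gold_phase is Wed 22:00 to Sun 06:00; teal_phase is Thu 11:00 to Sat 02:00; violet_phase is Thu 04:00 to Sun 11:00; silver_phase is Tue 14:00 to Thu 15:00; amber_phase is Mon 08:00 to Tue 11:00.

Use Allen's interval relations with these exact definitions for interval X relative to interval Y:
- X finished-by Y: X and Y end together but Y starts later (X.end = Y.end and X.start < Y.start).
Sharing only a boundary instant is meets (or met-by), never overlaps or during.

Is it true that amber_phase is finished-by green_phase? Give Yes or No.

Yes

amber_phase = [Mon 08:00, Tue 11:00], green_phase = [Tue 09:00, Tue 11:00].
Actual relation of amber_phase to green_phase: finished-by.
Asked whether 'finished-by' holds → Yes.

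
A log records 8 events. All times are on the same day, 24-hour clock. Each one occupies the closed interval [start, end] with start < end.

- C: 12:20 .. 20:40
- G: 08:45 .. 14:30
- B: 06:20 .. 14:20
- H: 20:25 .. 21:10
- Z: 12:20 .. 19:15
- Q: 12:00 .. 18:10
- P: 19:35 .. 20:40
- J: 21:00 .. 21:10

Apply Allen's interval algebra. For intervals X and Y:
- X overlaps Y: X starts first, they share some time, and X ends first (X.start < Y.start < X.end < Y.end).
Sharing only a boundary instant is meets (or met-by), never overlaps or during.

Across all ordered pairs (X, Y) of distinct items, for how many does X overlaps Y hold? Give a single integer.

Checking all 56 ordered pairs for relation 'overlaps'; matching pairs in alphabetical order:
(B, C): B overlaps C ✓
(B, G): B overlaps G ✓
(B, Q): B overlaps Q ✓
(B, Z): B overlaps Z ✓
(C, H): C overlaps H ✓
(G, C): G overlaps C ✓
(G, Q): G overlaps Q ✓
(G, Z): G overlaps Z ✓
(P, H): P overlaps H ✓
(Q, C): Q overlaps C ✓
(Q, Z): Q overlaps Z ✓
Count: 11.

11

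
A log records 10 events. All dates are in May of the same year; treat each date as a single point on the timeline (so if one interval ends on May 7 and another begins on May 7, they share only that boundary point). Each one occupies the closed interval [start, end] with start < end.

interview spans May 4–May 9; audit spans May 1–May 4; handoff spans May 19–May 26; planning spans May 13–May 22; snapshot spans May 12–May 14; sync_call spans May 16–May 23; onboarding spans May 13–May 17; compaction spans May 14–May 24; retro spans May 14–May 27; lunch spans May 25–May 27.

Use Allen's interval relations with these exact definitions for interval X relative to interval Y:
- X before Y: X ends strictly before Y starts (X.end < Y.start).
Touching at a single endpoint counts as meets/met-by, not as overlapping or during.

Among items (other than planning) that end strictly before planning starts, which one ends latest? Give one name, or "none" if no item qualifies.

Target planning = [May 13, May 22].
audit [May 1, May 4] → before → candidate.
compaction [May 14, May 24] → overlapped-by → excluded.
handoff [May 19, May 26] → overlapped-by → excluded.
interview [May 4, May 9] → before → candidate.
lunch [May 25, May 27] → after → excluded.
onboarding [May 13, May 17] → starts → excluded.
retro [May 14, May 27] → overlapped-by → excluded.
snapshot [May 12, May 14] → overlaps → excluded.
sync_call [May 16, May 23] → overlapped-by → excluded.
Among candidates, latest end is May 9 → interview.

interview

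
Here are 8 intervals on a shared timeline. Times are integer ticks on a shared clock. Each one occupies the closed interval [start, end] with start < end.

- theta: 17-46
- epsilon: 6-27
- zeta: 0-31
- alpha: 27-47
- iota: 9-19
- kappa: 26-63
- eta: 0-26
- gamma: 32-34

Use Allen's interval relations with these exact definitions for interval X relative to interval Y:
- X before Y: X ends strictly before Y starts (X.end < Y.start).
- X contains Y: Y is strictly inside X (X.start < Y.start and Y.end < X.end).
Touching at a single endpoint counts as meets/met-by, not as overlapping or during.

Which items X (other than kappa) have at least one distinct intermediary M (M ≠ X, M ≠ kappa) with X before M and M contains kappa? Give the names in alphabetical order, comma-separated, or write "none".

Target kappa = [26, 63].
Intermediaries M with M contains kappa: none.
Union: none.

none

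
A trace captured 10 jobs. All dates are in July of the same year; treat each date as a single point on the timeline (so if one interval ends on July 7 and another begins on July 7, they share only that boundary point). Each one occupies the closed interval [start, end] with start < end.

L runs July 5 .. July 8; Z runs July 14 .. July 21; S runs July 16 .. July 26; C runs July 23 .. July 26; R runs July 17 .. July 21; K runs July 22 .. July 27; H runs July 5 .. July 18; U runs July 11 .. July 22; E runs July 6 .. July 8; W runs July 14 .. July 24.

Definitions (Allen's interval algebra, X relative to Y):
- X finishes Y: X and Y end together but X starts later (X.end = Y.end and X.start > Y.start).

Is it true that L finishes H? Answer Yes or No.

No

L = [July 5, July 8], H = [July 5, July 18].
Actual relation of L to H: starts.
Asked whether 'finishes' holds → No.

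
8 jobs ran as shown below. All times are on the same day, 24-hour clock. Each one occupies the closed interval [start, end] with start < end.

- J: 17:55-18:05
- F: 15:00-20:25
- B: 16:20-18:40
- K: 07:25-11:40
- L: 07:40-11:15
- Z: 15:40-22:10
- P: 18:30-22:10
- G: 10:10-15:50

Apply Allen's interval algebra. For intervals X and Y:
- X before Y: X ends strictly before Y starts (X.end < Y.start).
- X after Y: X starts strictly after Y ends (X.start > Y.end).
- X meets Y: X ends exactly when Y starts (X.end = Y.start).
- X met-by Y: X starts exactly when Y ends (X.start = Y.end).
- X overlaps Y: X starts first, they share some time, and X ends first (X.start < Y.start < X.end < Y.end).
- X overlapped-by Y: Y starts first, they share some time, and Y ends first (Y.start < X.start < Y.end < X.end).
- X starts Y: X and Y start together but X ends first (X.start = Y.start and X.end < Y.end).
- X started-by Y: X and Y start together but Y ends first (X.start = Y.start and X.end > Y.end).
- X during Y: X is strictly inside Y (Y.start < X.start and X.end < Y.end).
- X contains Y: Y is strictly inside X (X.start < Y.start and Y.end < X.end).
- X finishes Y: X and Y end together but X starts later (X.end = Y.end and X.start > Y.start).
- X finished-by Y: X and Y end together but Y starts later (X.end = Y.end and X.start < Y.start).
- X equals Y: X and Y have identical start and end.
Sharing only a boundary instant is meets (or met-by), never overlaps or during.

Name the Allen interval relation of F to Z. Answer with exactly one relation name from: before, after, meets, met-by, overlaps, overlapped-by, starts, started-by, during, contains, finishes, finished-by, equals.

F = [15:00, 20:25]; Z = [15:40, 22:10].
Compare endpoints: F.start < Z.start, F.start < Z.end, F.end > Z.start, F.end < Z.end.
That pattern is 'overlaps'.

overlaps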